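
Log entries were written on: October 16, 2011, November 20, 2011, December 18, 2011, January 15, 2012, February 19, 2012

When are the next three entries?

March 18, 2012; April 15, 2012; May 20, 2012

All dates are Sundays, 35, 28, 28, 35 days apart.
Specifically, the 3rd Sunday of each month.
3rd Sunday of March 2012: March 18, 2012.
April 2012 — 3rd Sunday is April 15, 2012.
May 2012 — 3rd Sunday is May 20, 2012.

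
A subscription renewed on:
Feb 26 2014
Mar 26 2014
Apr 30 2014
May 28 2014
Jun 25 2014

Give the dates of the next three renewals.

All Wednesdays; the gaps (28, 35, 28, 28) vary with month length.
This is the last Wednesday of each month.
Last Wednesday of July 2014: Jul 30 2014.
August 2014 ends with Wednesday Aug 27 2014.
September 2014 ends with Wednesday Sep 24 2014.

Jul 30 2014, Aug 27 2014, Sep 24 2014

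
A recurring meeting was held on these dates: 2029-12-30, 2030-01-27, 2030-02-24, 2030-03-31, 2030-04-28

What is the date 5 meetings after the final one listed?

2030-09-29

All Sundays; the gaps (28, 28, 35, 28) vary with month length.
This is the last Sunday of each month.
Last Sunday of May 2030: 2030-05-26.
Last Sunday of June 2030: 2030-06-30.
July 2030 ends with Sunday 2030-07-28.
August 2030 ends with Sunday 2030-08-25.
Last Sunday of September 2030: 2030-09-29.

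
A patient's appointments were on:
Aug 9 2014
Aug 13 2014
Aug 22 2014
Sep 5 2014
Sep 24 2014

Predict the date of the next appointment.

Oct 18 2014

Gaps: 4, 9, 14, 19 days — each gap is 5 larger than the previous one.
Next gap: 24 days. Sep 24 2014 + 24 days = Oct 18 2014.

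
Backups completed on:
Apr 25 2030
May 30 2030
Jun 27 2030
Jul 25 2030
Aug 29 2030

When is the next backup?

Sep 26 2030

Every date is a Thursday; gaps 35, 28, 28, 35 days.
Each is the last Thursday of its month (at least one falls on the 29th or later, ruling out '4th Thursday').
Last Thursday of September 2030: Sep 26 2030.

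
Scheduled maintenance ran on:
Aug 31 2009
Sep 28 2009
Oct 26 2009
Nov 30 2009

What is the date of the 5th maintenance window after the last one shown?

Apr 26 2010

Every date is a Monday; gaps 28, 28, 35 days.
Each is the last Monday of its month (at least one falls on the 29th or later, ruling out '4th Monday').
Last Monday of December 2009: Dec 28 2009.
Last Monday of January 2010: Jan 25 2010.
February 2010 ends with Monday Feb 22 2010.
Last Monday of March 2010: Mar 29 2010.
April 2010 ends with Monday Apr 26 2010.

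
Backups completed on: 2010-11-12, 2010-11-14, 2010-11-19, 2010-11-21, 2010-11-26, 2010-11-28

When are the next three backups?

2010-12-03, 2010-12-05, 2010-12-10

The gap pattern 2, 5, 2, 5, 2 repeats every 2 events.
These are the Fridays and Sundays of each week.
The following Friday is 2010-12-03.
The following Sunday is 2010-12-05.
Next Friday: 2010-12-10.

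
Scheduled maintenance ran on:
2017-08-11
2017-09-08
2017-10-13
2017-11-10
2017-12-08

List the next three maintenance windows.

2018-01-12, 2018-02-09, 2018-03-09

All dates are Fridays, 28, 35, 28, 28 days apart.
Specifically, the 2nd Friday of each month.
January 2018 — 2nd Friday is 2018-01-12.
February 2018 — 2nd Friday is 2018-02-09.
March 2018 — 2nd Friday is 2018-03-09.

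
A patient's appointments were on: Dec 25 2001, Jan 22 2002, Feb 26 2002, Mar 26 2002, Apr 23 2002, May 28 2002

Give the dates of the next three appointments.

Jun 25 2002, Jul 23 2002, Aug 27 2002

These are Tuesdays at 28- or 35-day spacing (28, 35, 28, 28, 35).
The pattern: 4th Tuesday of the month.
4th Tuesday of June 2002: Jun 25 2002.
4th Tuesday of July 2002: Jul 23 2002.
August 2002 — 4th Tuesday is Aug 27 2002.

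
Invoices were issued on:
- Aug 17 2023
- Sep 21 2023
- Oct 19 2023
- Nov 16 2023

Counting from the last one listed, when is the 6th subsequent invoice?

May 16 2024

These are Thursdays at 28- or 35-day spacing (35, 28, 28).
The pattern: 3rd Thursday of the month.
3rd Thursday of December 2023: Dec 21 2023.
3rd Thursday of January 2024: Jan 18 2024.
February 2024 — 3rd Thursday is Feb 15 2024.
3rd Thursday of March 2024: Mar 21 2024.
3rd Thursday of April 2024: Apr 18 2024.
May 2024 — 3rd Thursday is May 16 2024.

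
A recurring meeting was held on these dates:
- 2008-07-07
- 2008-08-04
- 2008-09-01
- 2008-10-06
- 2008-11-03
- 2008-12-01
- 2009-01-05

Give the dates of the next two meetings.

2009-02-02, 2009-03-02

These are Mondays at 28- or 35-day spacing (28, 28, 35, 28, 28, 35).
The pattern: 1st Monday of the month.
1st Monday of February 2009: 2009-02-02.
1st Monday of March 2009: 2009-03-02.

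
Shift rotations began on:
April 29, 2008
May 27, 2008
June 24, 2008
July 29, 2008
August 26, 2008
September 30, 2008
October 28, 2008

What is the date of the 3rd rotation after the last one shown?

These are Tuesdays with 28, 28, 35, 28, 35, 28-day gaps.
Each is the final Tuesday of its month — April 29, 2008 is past the 28th, so '4th Tuesday' doesn't fit.
November 2008 ends with Tuesday November 25, 2008.
December 2008 ends with Tuesday December 30, 2008.
Last Tuesday of January 2009: January 27, 2009.

January 27, 2009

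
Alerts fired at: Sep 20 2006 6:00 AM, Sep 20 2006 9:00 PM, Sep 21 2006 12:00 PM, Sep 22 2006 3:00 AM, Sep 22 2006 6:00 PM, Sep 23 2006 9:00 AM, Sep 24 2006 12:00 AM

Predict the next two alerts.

Gaps: 15, 15, 15, 15, 15, 15 hours — each event is 15 hours after the previous one.
Sep 24 2006 12:00 AM + 15 h = Sep 24 2006 3:00 PM.
Sep 24 2006 3:00 PM + 15 h = Sep 25 2006 6:00 AM.

Sep 24 2006 3:00 PM, Sep 25 2006 6:00 AM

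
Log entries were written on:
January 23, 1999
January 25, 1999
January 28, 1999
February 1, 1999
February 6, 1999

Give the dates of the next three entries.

February 12, 1999; February 19, 1999; February 27, 1999

The spacing grows by 1 each time: 2, 3, 4, 5 days.
Next gap: 6 days. February 6, 1999 + 6 days = February 12, 1999.
Next gap: 7 days. February 12, 1999 + 7 days = February 19, 1999.
Next gap: 8 days. February 19, 1999 + 8 days = February 27, 1999.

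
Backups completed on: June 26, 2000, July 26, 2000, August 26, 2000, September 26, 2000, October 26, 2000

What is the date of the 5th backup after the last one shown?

March 26, 2001

Gaps: 30, 31, 31, 30 days — not constant. Every event is on the 26th of the month.
Pattern: the 26th of each month.
November 2000: November 26, 2000.
Next: December 2000 → December 26, 2000.
Next: January 2001 → January 26, 2001.
Next: February 2001 → February 26, 2001.
March 2001: March 26, 2001.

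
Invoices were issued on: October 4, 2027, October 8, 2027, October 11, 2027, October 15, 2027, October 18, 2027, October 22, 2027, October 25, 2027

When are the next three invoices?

Every event lands on a Monday or Friday (gaps cycle 4, 3, 4, 3, 4, 3).
So the schedule is: every Monday and Friday.
The following Friday is October 29, 2027.
The following Monday is November 1, 2027.
The following Friday is November 5, 2027.

October 29, 2027; November 1, 2027; November 5, 2027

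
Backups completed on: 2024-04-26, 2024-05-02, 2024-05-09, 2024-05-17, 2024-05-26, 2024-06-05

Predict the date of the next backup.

Gaps: 6, 7, 8, 9, 10 days — each gap is 1 larger than the previous one.
Next gap: 11 days. 2024-06-05 + 11 days = 2024-06-16.

2024-06-16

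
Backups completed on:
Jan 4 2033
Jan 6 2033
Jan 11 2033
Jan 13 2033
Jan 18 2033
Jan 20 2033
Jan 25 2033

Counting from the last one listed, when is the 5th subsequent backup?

Feb 10 2033

Every event lands on a Tuesday or Thursday (gaps cycle 2, 5, 2, 5, 2, 5).
So the schedule is: every Tuesday and Thursday.
Next Thursday: Jan 27 2033.
Next Tuesday: Feb 1 2033.
Next Thursday: Feb 3 2033.
The following Tuesday is Feb 8 2033.
The following Thursday is Feb 10 2033.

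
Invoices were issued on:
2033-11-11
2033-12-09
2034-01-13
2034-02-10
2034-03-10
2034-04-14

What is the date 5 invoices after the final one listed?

2034-09-08

Gaps: 28, 35, 28, 28, 35 days — a mix of 28 and 35. Every date is a Friday.
Each is the 2nd Friday of its month.
2nd Friday of May 2034: 2034-05-12.
June 2034 — 2nd Friday is 2034-06-09.
2nd Friday of July 2034: 2034-07-14.
August 2034 — 2nd Friday is 2034-08-11.
September 2034 — 2nd Friday is 2034-09-08.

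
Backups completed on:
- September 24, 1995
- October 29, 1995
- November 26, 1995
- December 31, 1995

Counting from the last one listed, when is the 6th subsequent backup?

June 30, 1996

Every date is a Sunday; gaps 35, 28, 35 days.
Each is the last Sunday of its month (at least one falls on the 29th or later, ruling out '4th Sunday').
January 1996 ends with Sunday January 28, 1996.
February 1996 ends with Sunday February 25, 1996.
March 1996 ends with Sunday March 31, 1996.
April 1996 ends with Sunday April 28, 1996.
May 1996 ends with Sunday May 26, 1996.
June 1996 ends with Sunday June 30, 1996.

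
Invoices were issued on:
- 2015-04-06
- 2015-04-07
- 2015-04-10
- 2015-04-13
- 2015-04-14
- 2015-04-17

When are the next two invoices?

Gaps: 1, 3, 3, 1, 3 days — not constant, but cyclic with period 3.
The events fall on every Monday, Tuesday and Friday.
The following Monday is 2015-04-20.
Next Tuesday: 2015-04-21.

2015-04-20, 2015-04-21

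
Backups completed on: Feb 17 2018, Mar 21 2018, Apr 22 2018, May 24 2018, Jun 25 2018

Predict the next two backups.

Gaps between consecutive events: 32, 32, 32, 32 days — a constant 32-day interval.
Jun 25 2018 + 32 days = Jul 27 2018.
Jul 27 2018 + 32 days = Aug 28 2018.

Jul 27 2018, Aug 28 2018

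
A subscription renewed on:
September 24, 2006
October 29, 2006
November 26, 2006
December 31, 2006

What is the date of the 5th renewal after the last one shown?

May 27, 2007

Every date is a Sunday; gaps 35, 28, 35 days.
Each is the last Sunday of its month (at least one falls on the 29th or later, ruling out '4th Sunday').
January 2007 ends with Sunday January 28, 2007.
Last Sunday of February 2007: February 25, 2007.
March 2007 ends with Sunday March 25, 2007.
April 2007 ends with Sunday April 29, 2007.
May 2007 ends with Sunday May 27, 2007.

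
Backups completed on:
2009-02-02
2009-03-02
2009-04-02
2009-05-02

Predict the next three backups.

2009-06-02, 2009-07-02, 2009-08-02

Gaps: 28, 31, 30 days — not constant. Every event is on the 2nd of the month.
Pattern: the 2nd of each month.
Next: June 2009 → 2009-06-02.
July 2009: 2009-07-02.
August 2009: 2009-08-02.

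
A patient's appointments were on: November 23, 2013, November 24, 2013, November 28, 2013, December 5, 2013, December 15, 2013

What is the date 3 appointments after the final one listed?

Gaps: 1, 4, 7, 10 days — each gap is 3 larger than the previous one.
Next gap: 13 days. December 15, 2013 + 13 days = December 28, 2013.
Next gap: 16 days. December 28, 2013 + 16 days = January 13, 2014.
Next gap: 19 days. January 13, 2014 + 19 days = February 1, 2014.

February 1, 2014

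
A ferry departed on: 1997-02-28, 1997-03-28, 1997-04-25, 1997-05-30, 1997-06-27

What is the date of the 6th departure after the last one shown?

Every date is a Friday; gaps 28, 28, 35, 28 days.
Each is the last Friday of its month (at least one falls on the 29th or later, ruling out '4th Friday').
Last Friday of July 1997: 1997-07-25.
August 1997 ends with Friday 1997-08-29.
Last Friday of September 1997: 1997-09-26.
Last Friday of October 1997: 1997-10-31.
Last Friday of November 1997: 1997-11-28.
Last Friday of December 1997: 1997-12-26.

1997-12-26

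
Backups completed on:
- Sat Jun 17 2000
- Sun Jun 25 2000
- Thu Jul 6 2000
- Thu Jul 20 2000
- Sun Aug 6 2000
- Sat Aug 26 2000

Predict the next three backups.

Mon Sep 18 2000, Sat Oct 14 2000, Sun Nov 12 2000

The spacing grows by 3 each time: 8, 11, 14, 17, 20 days.
Next gap: 23 days. Sat Aug 26 2000 + 23 days = Mon Sep 18 2000.
Next gap: 26 days. Mon Sep 18 2000 + 26 days = Sat Oct 14 2000.
Next gap: 29 days. Sat Oct 14 2000 + 29 days = Sun Nov 12 2000.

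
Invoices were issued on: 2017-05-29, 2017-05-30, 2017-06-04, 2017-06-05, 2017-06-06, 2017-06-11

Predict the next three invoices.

Every event lands on a Monday or Tuesday or Sunday (gaps cycle 1, 5, 1, 1, 5).
So the schedule is: every Monday, Tuesday and Sunday.
Next Monday: 2017-06-12.
Next Tuesday: 2017-06-13.
Next Sunday: 2017-06-18.

2017-06-12, 2017-06-13, 2017-06-18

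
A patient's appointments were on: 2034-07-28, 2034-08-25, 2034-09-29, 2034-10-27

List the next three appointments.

2034-11-24, 2034-12-29, 2035-01-26

These are Fridays with 28, 35, 28-day gaps.
Each is the final Friday of its month — 2034-09-29 is past the 28th, so '4th Friday' doesn't fit.
Last Friday of November 2034: 2034-11-24.
December 2034 ends with Friday 2034-12-29.
January 2035 ends with Friday 2035-01-26.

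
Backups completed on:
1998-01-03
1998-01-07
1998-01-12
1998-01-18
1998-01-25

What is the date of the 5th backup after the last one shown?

Gaps: 4, 5, 6, 7 days — each gap is 1 larger than the previous one.
Next gap: 8 days. 1998-01-25 + 8 days = 1998-02-02.
Next gap: 9 days. 1998-02-02 + 9 days = 1998-02-11.
Next gap: 10 days. 1998-02-11 + 10 days = 1998-02-21.
Next gap: 11 days. 1998-02-21 + 11 days = 1998-03-04.
Next gap: 12 days. 1998-03-04 + 12 days = 1998-03-16.

1998-03-16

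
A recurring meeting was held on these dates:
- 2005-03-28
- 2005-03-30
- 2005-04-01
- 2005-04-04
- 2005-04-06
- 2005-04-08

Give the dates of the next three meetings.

Gaps: 2, 2, 3, 2, 2 days — not constant, but cyclic with period 3.
The events fall on every Monday, Wednesday and Friday.
The following Monday is 2005-04-11.
Next Wednesday: 2005-04-13.
Next Friday: 2005-04-15.

2005-04-11, 2005-04-13, 2005-04-15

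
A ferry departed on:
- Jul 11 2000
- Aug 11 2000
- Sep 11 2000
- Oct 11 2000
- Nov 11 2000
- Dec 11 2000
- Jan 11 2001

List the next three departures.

Gaps: 31, 31, 30, 31, 30, 31 days — not constant. Every event is on the 11th of the month.
Pattern: the 11th of each month.
February 2001: Feb 11 2001.
March 2001: Mar 11 2001.
April 2001: Apr 11 2001.

Feb 11 2001, Mar 11 2001, Apr 11 2001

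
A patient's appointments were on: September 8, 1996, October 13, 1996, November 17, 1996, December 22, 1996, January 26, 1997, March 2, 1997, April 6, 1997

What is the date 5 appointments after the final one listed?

The spacing is 35, 35, 35, 35, 35, 35 days — always 35 days.
April 6, 1997 + 35 days = May 11, 1997.
May 11, 1997 + 35 days = June 15, 1997.
June 15, 1997 + 35 days = July 20, 1997.
July 20, 1997 + 35 days = August 24, 1997.
August 24, 1997 + 35 days = September 28, 1997.

September 28, 1997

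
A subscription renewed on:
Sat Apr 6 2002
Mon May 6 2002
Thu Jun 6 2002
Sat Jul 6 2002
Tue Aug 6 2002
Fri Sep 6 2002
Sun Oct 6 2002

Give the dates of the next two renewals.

Each date is the 6th; the gaps (30, 31, 30, 31, 31, 30) track the month lengths.
The rule is the 6th of each month.
Next: November 2002 → Wed Nov 6 2002.
December 2002: Fri Dec 6 2002.

Wed Nov 6 2002, Fri Dec 6 2002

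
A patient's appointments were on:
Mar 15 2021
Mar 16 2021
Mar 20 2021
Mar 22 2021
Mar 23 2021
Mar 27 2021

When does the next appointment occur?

Mar 29 2021

The gap pattern 1, 4, 2, 1, 4 repeats every 3 events.
These are the Mondays, Tuesdays and Saturdays of each week.
Next Monday: Mar 29 2021.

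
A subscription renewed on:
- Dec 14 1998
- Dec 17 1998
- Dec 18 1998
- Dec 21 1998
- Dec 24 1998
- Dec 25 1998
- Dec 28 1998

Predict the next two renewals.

The gap pattern 3, 1, 3, 3, 1, 3 repeats every 3 events.
These are the Mondays, Thursdays and Fridays of each week.
The following Thursday is Dec 31 1998.
The following Friday is Jan 1 1999.

Dec 31 1998, Jan 1 1999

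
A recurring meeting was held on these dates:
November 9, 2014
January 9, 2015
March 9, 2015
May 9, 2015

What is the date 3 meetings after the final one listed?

November 9, 2015

Gaps: 61, 59, 61 days — not constant. Every event is on the 9th of the month.
Pattern: the 9th of every 2 months.
July 2015: July 9, 2015.
September 2015: September 9, 2015.
November 2015: November 9, 2015.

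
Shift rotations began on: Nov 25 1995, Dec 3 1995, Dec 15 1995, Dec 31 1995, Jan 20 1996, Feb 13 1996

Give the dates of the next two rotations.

Mar 12 1996, Apr 13 1996

Gaps: 8, 12, 16, 20, 24 days — each gap is 4 larger than the previous one.
Next gap: 28 days. Feb 13 1996 + 28 days = Mar 12 1996.
Next gap: 32 days. Mar 12 1996 + 32 days = Apr 13 1996.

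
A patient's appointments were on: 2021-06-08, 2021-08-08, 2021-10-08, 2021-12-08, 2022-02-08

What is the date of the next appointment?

Each date is the 8th; the gaps (61, 61, 61, 62) track the month lengths.
The rule is the 8th of every 2 months.
April 2022: 2022-04-08.

2022-04-08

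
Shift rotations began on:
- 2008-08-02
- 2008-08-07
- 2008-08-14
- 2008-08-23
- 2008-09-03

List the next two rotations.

2008-09-16, 2008-10-01

Gaps: 5, 7, 9, 11 days — each gap is 2 larger than the previous one.
Next gap: 13 days. 2008-09-03 + 13 days = 2008-09-16.
Next gap: 15 days. 2008-09-16 + 15 days = 2008-10-01.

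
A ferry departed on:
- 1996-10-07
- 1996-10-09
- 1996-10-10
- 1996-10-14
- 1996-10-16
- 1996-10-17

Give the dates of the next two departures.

Every event lands on a Monday or Wednesday or Thursday (gaps cycle 2, 1, 4, 2, 1).
So the schedule is: every Monday, Wednesday and Thursday.
Next Monday: 1996-10-21.
Next Wednesday: 1996-10-23.

1996-10-21, 1996-10-23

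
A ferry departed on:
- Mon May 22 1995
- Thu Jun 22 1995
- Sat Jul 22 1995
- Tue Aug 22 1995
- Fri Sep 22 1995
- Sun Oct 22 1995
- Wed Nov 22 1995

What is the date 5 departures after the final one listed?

Each date is the 22nd; the gaps (31, 30, 31, 31, 30, 31) track the month lengths.
The rule is the 22nd of each month.
December 1995: Fri Dec 22 1995.
January 1996: Mon Jan 22 1996.
February 1996: Thu Feb 22 1996.
March 1996: Fri Mar 22 1996.
April 1996: Mon Apr 22 1996.

Mon Apr 22 1996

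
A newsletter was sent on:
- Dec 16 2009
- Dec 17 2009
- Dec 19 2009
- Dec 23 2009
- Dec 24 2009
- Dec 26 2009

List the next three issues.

Every event lands on a Wednesday or Thursday or Saturday (gaps cycle 1, 2, 4, 1, 2).
So the schedule is: every Wednesday, Thursday and Saturday.
The following Wednesday is Dec 30 2009.
Next Thursday: Dec 31 2009.
Next Saturday: Jan 2 2010.

Dec 30 2009, Dec 31 2009, Jan 2 2010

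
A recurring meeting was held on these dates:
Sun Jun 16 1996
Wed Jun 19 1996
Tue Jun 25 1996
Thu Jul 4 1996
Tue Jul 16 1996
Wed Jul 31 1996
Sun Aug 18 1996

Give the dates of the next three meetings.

The spacing grows by 3 each time: 3, 6, 9, 12, 15, 18 days.
Next gap: 21 days. Sun Aug 18 1996 + 21 days = Sun Sep 8 1996.
Next gap: 24 days. Sun Sep 8 1996 + 24 days = Wed Oct 2 1996.
Next gap: 27 days. Wed Oct 2 1996 + 27 days = Tue Oct 29 1996.

Sun Sep 8 1996, Wed Oct 2 1996, Tue Oct 29 1996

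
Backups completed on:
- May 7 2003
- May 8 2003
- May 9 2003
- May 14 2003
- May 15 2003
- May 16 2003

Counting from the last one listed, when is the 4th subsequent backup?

The gap pattern 1, 1, 5, 1, 1 repeats every 3 events.
These are the Wednesdays, Thursdays and Fridays of each week.
The following Wednesday is May 21 2003.
The following Thursday is May 22 2003.
The following Friday is May 23 2003.
The following Wednesday is May 28 2003.

May 28 2003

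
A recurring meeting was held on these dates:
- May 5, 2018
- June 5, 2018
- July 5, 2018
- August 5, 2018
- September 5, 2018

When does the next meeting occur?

Each date is the 5th; the gaps (31, 30, 31, 31) track the month lengths.
The rule is the 5th of each month.
October 2018: October 5, 2018.

October 5, 2018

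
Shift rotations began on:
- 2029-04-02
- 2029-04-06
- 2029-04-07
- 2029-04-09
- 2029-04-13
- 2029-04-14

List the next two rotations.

Every event lands on a Monday or Friday or Saturday (gaps cycle 4, 1, 2, 4, 1).
So the schedule is: every Monday, Friday and Saturday.
Next Monday: 2029-04-16.
Next Friday: 2029-04-20.

2029-04-16, 2029-04-20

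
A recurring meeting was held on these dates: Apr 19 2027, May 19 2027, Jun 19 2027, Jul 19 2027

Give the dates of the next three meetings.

Aug 19 2027, Sep 19 2027, Oct 19 2027

The day-of-month is always 19 (30, 31, 30 days between events).
So this recurs on the 19th of each month.
August 2027: Aug 19 2027.
Next: September 2027 → Sep 19 2027.
October 2027: Oct 19 2027.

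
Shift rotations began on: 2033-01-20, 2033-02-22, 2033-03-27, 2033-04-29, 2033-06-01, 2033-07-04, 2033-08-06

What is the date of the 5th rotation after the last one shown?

2034-01-18

The spacing is 33, 33, 33, 33, 33, 33 days — always 33 days.
2033-08-06 + 33 days = 2033-09-08.
2033-09-08 + 33 days = 2033-10-11.
2033-10-11 + 33 days = 2033-11-13.
2033-11-13 + 33 days = 2033-12-16.
2033-12-16 + 33 days = 2034-01-18.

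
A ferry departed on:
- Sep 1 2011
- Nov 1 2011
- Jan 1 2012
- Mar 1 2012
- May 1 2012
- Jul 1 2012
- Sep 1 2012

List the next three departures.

Gaps: 61, 61, 60, 61, 61, 62 days — not constant. Every event is on the 1st of the month.
Pattern: the 1st of every 2 months.
November 2012: Nov 1 2012.
Next: January 2013 → Jan 1 2013.
Next: March 2013 → Mar 1 2013.

Nov 1 2012, Jan 1 2013, Mar 1 2013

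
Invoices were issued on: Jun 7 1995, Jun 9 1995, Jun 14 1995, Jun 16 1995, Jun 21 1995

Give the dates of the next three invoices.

Jun 23 1995, Jun 28 1995, Jun 30 1995

The gap pattern 2, 5, 2, 5 repeats every 2 events.
These are the Wednesdays and Fridays of each week.
Next Friday: Jun 23 1995.
Next Wednesday: Jun 28 1995.
The following Friday is Jun 30 1995.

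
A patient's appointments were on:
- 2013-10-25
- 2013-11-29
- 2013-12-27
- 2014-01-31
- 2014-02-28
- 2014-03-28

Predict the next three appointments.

2014-04-25, 2014-05-30, 2014-06-27

These are Fridays with 35, 28, 35, 28, 28-day gaps.
Each is the final Friday of its month — 2013-11-29 is past the 28th, so '4th Friday' doesn't fit.
April 2014 ends with Friday 2014-04-25.
Last Friday of May 2014: 2014-05-30.
Last Friday of June 2014: 2014-06-27.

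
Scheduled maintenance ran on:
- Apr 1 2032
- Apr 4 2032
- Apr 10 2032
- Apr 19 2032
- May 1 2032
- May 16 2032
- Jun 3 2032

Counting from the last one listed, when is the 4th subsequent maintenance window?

Sep 13 2032

Intervals are 3, 6, 9, 12, 15, 18 days — an arithmetic progression with common difference 3.
Next gap: 21 days. Jun 3 2032 + 21 days = Jun 24 2032.
Next gap: 24 days. Jun 24 2032 + 24 days = Jul 18 2032.
Next gap: 27 days. Jul 18 2032 + 27 days = Aug 14 2032.
Next gap: 30 days. Aug 14 2032 + 30 days = Sep 13 2032.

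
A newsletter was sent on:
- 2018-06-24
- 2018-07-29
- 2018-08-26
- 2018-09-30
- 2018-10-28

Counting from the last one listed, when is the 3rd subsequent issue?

All Sundays; the gaps (35, 28, 35, 28) vary with month length.
This is the last Sunday of each month.
Last Sunday of November 2018: 2018-11-25.
December 2018 ends with Sunday 2018-12-30.
January 2019 ends with Sunday 2019-01-27.

2019-01-27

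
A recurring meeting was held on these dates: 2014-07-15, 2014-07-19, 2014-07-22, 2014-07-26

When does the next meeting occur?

2014-07-29

Gaps: 4, 3, 4 days — not constant, but cyclic with period 2.
The events fall on every Tuesday and Saturday.
Next Tuesday: 2014-07-29.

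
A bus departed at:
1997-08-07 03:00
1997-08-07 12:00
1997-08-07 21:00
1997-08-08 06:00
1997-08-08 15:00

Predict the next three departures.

Gaps: 9, 9, 9, 9 hours — each event is 9 hours after the previous one.
1997-08-08 15:00 + 9 h = 1997-08-09 00:00.
1997-08-09 00:00 + 9 h = 1997-08-09 09:00.
1997-08-09 09:00 + 9 h = 1997-08-09 18:00.

1997-08-09 00:00, 1997-08-09 09:00, 1997-08-09 18:00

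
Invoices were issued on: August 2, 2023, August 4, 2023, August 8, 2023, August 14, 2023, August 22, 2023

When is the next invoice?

September 1, 2023

The spacing grows by 2 each time: 2, 4, 6, 8 days.
Next gap: 10 days. August 22, 2023 + 10 days = September 1, 2023.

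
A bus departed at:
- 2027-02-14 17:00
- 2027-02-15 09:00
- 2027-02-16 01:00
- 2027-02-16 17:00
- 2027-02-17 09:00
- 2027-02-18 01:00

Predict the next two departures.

Gaps: 16, 16, 16, 16, 16 hours — each event is 16 hours after the previous one.
2027-02-18 01:00 + 16 h = 2027-02-18 17:00.
2027-02-18 17:00 + 16 h = 2027-02-19 09:00.

2027-02-18 17:00, 2027-02-19 09:00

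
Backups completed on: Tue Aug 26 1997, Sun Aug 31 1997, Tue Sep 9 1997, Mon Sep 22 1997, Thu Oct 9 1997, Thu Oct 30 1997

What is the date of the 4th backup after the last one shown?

Tue Mar 3 1998

Intervals are 5, 9, 13, 17, 21 days — an arithmetic progression with common difference 4.
Next gap: 25 days. Thu Oct 30 1997 + 25 days = Mon Nov 24 1997.
Next gap: 29 days. Mon Nov 24 1997 + 29 days = Tue Dec 23 1997.
Next gap: 33 days. Tue Dec 23 1997 + 33 days = Sun Jan 25 1998.
Next gap: 37 days. Sun Jan 25 1998 + 37 days = Tue Mar 3 1998.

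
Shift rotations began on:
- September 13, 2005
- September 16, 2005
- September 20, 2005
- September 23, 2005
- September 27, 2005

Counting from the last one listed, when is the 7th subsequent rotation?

Every event lands on a Tuesday or Friday (gaps cycle 3, 4, 3, 4).
So the schedule is: every Tuesday and Friday.
The following Friday is September 30, 2005.
The following Tuesday is October 4, 2005.
The following Friday is October 7, 2005.
Next Tuesday: October 11, 2005.
Next Friday: October 14, 2005.
Next Tuesday: October 18, 2005.
Next Friday: October 21, 2005.

October 21, 2005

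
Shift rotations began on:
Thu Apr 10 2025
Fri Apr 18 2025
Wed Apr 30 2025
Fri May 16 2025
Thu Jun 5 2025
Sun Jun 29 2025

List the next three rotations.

Sun Jul 27 2025, Thu Aug 28 2025, Fri Oct 3 2025

Gaps: 8, 12, 16, 20, 24 days — each gap is 4 larger than the previous one.
Next gap: 28 days. Sun Jun 29 2025 + 28 days = Sun Jul 27 2025.
Next gap: 32 days. Sun Jul 27 2025 + 32 days = Thu Aug 28 2025.
Next gap: 36 days. Thu Aug 28 2025 + 36 days = Fri Oct 3 2025.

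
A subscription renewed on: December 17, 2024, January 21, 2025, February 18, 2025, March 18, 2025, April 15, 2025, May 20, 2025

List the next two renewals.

These are Tuesdays at 28- or 35-day spacing (35, 28, 28, 28, 35).
The pattern: 3rd Tuesday of the month.
3rd Tuesday of June 2025: June 17, 2025.
3rd Tuesday of July 2025: July 15, 2025.

June 17, 2025; July 15, 2025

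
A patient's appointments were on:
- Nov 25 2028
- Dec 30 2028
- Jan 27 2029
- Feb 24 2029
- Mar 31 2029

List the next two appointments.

Every date is a Saturday; gaps 35, 28, 28, 35 days.
Each is the last Saturday of its month (at least one falls on the 29th or later, ruling out '4th Saturday').
April 2029 ends with Saturday Apr 28 2029.
Last Saturday of May 2029: May 26 2029.

Apr 28 2029, May 26 2029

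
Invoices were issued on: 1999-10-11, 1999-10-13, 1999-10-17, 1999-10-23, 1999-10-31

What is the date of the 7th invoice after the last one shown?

Intervals are 2, 4, 6, 8 days — an arithmetic progression with common difference 2.
Next gap: 10 days. 1999-10-31 + 10 days = 1999-11-10.
Next gap: 12 days. 1999-11-10 + 12 days = 1999-11-22.
Next gap: 14 days. 1999-11-22 + 14 days = 1999-12-06.
Next gap: 16 days. 1999-12-06 + 16 days = 1999-12-22.
Next gap: 18 days. 1999-12-22 + 18 days = 2000-01-09.
Next gap: 20 days. 2000-01-09 + 20 days = 2000-01-29.
Next gap: 22 days. 2000-01-29 + 22 days = 2000-02-20.

2000-02-20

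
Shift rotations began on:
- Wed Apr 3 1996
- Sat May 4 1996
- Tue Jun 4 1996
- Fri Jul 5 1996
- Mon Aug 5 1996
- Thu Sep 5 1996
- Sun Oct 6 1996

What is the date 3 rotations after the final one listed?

Tue Jan 7 1997

Every event comes 31 days after the last (31, 31, 31, 31, 31, 31).
Sun Oct 6 1996 + 31 days = Wed Nov 6 1996.
Wed Nov 6 1996 + 31 days = Sat Dec 7 1996.
Sat Dec 7 1996 + 31 days = Tue Jan 7 1997.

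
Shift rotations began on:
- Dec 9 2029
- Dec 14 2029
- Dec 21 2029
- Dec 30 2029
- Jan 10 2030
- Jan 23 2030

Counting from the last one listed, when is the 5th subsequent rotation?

The spacing grows by 2 each time: 5, 7, 9, 11, 13 days.
Next gap: 15 days. Jan 23 2030 + 15 days = Feb 7 2030.
Next gap: 17 days. Feb 7 2030 + 17 days = Feb 24 2030.
Next gap: 19 days. Feb 24 2030 + 19 days = Mar 15 2030.
Next gap: 21 days. Mar 15 2030 + 21 days = Apr 5 2030.
Next gap: 23 days. Apr 5 2030 + 23 days = Apr 28 2030.

Apr 28 2030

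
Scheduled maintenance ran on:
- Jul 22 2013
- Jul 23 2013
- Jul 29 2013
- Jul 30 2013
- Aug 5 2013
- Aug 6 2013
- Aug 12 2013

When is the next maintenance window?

The gap pattern 1, 6, 1, 6, 1, 6 repeats every 2 events.
These are the Mondays and Tuesdays of each week.
Next Tuesday: Aug 13 2013.

Aug 13 2013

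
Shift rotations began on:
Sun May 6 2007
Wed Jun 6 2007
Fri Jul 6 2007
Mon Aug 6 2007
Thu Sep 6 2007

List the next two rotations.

Sat Oct 6 2007, Tue Nov 6 2007

The day-of-month is always 6 (31, 30, 31, 31 days between events).
So this recurs on the 6th of each month.
Next: October 2007 → Sat Oct 6 2007.
November 2007: Tue Nov 6 2007.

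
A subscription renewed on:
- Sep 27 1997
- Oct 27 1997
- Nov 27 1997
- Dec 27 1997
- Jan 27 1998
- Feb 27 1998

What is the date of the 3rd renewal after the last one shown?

The day-of-month is always 27 (30, 31, 30, 31, 31 days between events).
So this recurs on the 27th of each month.
March 1998: Mar 27 1998.
Next: April 1998 → Apr 27 1998.
Next: May 1998 → May 27 1998.

May 27 1998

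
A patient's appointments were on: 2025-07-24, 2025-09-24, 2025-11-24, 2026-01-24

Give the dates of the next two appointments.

2026-03-24, 2026-05-24

The day-of-month is always 24 (62, 61, 61 days between events).
So this recurs on the 24th of every 2 months.
March 2026: 2026-03-24.
Next: May 2026 → 2026-05-24.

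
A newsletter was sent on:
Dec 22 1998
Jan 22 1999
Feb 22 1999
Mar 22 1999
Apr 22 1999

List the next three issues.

May 22 1999, Jun 22 1999, Jul 22 1999

The day-of-month is always 22 (31, 31, 28, 31 days between events).
So this recurs on the 22nd of each month.
May 1999: May 22 1999.
June 1999: Jun 22 1999.
Next: July 1999 → Jul 22 1999.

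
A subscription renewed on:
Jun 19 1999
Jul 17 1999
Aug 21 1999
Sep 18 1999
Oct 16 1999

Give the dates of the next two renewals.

Nov 20 1999, Dec 18 1999

Gaps: 28, 35, 28, 28 days — a mix of 28 and 35. Every date is a Saturday.
Each is the 3rd Saturday of its month.
November 1999 — 3rd Saturday is Nov 20 1999.
3rd Saturday of December 1999: Dec 18 1999.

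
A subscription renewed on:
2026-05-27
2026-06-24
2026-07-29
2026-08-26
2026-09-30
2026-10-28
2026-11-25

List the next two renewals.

2026-12-30, 2027-01-27

Every date is a Wednesday; gaps 28, 35, 28, 35, 28, 28 days.
Each is the last Wednesday of its month (at least one falls on the 29th or later, ruling out '4th Wednesday').
Last Wednesday of December 2026: 2026-12-30.
Last Wednesday of January 2027: 2027-01-27.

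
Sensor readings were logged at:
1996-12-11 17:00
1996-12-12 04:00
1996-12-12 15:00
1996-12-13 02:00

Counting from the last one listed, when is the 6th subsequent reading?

1996-12-15 20:00

Gaps: 11, 11, 11 hours — each event is 11 hours after the previous one.
1996-12-13 02:00 + 11 h = 1996-12-13 13:00.
1996-12-13 13:00 + 11 h = 1996-12-14 00:00.
1996-12-14 00:00 + 11 h = 1996-12-14 11:00.
1996-12-14 11:00 + 11 h = 1996-12-14 22:00.
1996-12-14 22:00 + 11 h = 1996-12-15 09:00.
1996-12-15 09:00 + 11 h = 1996-12-15 20:00.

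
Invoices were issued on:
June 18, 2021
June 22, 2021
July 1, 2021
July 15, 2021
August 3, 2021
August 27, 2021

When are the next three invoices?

September 25, 2021; October 29, 2021; December 7, 2021

Intervals are 4, 9, 14, 19, 24 days — an arithmetic progression with common difference 5.
Next gap: 29 days. August 27, 2021 + 29 days = September 25, 2021.
Next gap: 34 days. September 25, 2021 + 34 days = October 29, 2021.
Next gap: 39 days. October 29, 2021 + 39 days = December 7, 2021.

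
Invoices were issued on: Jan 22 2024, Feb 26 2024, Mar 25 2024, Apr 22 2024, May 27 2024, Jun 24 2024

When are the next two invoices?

Jul 22 2024, Aug 26 2024

All dates are Mondays, 35, 28, 28, 35, 28 days apart.
Specifically, the 4th Monday of each month.
July 2024 — 4th Monday is Jul 22 2024.
August 2024 — 4th Monday is Aug 26 2024.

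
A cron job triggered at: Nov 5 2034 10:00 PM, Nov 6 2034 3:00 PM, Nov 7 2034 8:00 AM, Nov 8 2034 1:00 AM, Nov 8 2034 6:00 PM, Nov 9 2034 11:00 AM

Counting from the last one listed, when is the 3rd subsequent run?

Spacing: 17, 17, 17, 17, 17 h — constant 17 h.
Nov 9 2034 11:00 AM + 17 h = Nov 10 2034 4:00 AM.
Nov 10 2034 4:00 AM + 17 h = Nov 10 2034 9:00 PM.
Nov 10 2034 9:00 PM + 17 h = Nov 11 2034 2:00 PM.

Nov 11 2034 2:00 PM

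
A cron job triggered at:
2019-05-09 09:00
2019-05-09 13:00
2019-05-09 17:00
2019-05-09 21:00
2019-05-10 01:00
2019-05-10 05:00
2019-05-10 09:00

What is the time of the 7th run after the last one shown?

2019-05-11 13:00

The interval is a steady 4 hours (4, 4, 4, 4, 4, 4).
2019-05-10 09:00 + 4 h = 2019-05-10 13:00.
2019-05-10 13:00 + 4 h = 2019-05-10 17:00.
2019-05-10 17:00 + 4 h = 2019-05-10 21:00.
2019-05-10 21:00 + 4 h = 2019-05-11 01:00.
2019-05-11 01:00 + 4 h = 2019-05-11 05:00.
2019-05-11 05:00 + 4 h = 2019-05-11 09:00.
2019-05-11 09:00 + 4 h = 2019-05-11 13:00.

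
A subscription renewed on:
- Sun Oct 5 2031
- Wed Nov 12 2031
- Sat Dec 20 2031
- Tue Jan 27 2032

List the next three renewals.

Gaps between consecutive events: 38, 38, 38 days — a constant 38-day interval.
Tue Jan 27 2032 + 38 days = Fri Mar 5 2032.
Fri Mar 5 2032 + 38 days = Mon Apr 12 2032.
Mon Apr 12 2032 + 38 days = Thu May 20 2032.

Fri Mar 5 2032, Mon Apr 12 2032, Thu May 20 2032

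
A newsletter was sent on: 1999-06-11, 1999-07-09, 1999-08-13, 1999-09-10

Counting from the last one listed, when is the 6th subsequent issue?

2000-03-10

Gaps: 28, 35, 28 days — a mix of 28 and 35. Every date is a Friday.
Each is the 2nd Friday of its month.
October 1999 — 2nd Friday is 1999-10-08.
November 1999 — 2nd Friday is 1999-11-12.
2nd Friday of December 1999: 1999-12-10.
2nd Friday of January 2000: 2000-01-14.
February 2000 — 2nd Friday is 2000-02-11.
2nd Friday of March 2000: 2000-03-10.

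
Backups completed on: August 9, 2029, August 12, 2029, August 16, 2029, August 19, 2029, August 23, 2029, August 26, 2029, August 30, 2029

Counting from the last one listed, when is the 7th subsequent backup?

The gap pattern 3, 4, 3, 4, 3, 4 repeats every 2 events.
These are the Thursdays and Sundays of each week.
Next Sunday: September 2, 2029.
Next Thursday: September 6, 2029.
Next Sunday: September 9, 2029.
Next Thursday: September 13, 2029.
The following Sunday is September 16, 2029.
The following Thursday is September 20, 2029.
The following Sunday is September 23, 2029.

September 23, 2029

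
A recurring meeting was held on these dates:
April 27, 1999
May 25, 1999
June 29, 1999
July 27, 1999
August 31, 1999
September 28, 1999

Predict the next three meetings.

October 26, 1999; November 30, 1999; December 28, 1999

All Tuesdays; the gaps (28, 35, 28, 35, 28) vary with month length.
This is the last Tuesday of each month.
Last Tuesday of October 1999: October 26, 1999.
Last Tuesday of November 1999: November 30, 1999.
Last Tuesday of December 1999: December 28, 1999.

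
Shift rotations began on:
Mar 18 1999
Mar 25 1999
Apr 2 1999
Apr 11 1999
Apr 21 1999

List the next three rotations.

May 2 1999, May 14 1999, May 27 1999

The spacing grows by 1 each time: 7, 8, 9, 10 days.
Next gap: 11 days. Apr 21 1999 + 11 days = May 2 1999.
Next gap: 12 days. May 2 1999 + 12 days = May 14 1999.
Next gap: 13 days. May 14 1999 + 13 days = May 27 1999.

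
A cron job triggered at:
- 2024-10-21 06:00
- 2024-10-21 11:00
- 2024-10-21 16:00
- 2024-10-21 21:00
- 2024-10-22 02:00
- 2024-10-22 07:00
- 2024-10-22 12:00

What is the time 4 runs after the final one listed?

Gaps: 5, 5, 5, 5, 5, 5 hours — each event is 5 hours after the previous one.
2024-10-22 12:00 + 5 h = 2024-10-22 17:00.
2024-10-22 17:00 + 5 h = 2024-10-22 22:00.
2024-10-22 22:00 + 5 h = 2024-10-23 03:00.
2024-10-23 03:00 + 5 h = 2024-10-23 08:00.

2024-10-23 08:00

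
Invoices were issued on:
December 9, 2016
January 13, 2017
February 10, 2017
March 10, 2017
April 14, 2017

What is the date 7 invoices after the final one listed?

November 10, 2017

Gaps: 35, 28, 28, 35 days — a mix of 28 and 35. Every date is a Friday.
Each is the 2nd Friday of its month.
May 2017 — 2nd Friday is May 12, 2017.
2nd Friday of June 2017: June 9, 2017.
July 2017 — 2nd Friday is July 14, 2017.
August 2017 — 2nd Friday is August 11, 2017.
2nd Friday of September 2017: September 8, 2017.
October 2017 — 2nd Friday is October 13, 2017.
2nd Friday of November 2017: November 10, 2017.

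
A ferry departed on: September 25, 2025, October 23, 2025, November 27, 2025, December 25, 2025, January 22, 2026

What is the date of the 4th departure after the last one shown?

Gaps: 28, 35, 28, 28 days — a mix of 28 and 35. Every date is a Thursday.
Each is the 4th Thursday of its month.
February 2026 — 4th Thursday is February 26, 2026.
4th Thursday of March 2026: March 26, 2026.
April 2026 — 4th Thursday is April 23, 2026.
4th Thursday of May 2026: May 28, 2026.

May 28, 2026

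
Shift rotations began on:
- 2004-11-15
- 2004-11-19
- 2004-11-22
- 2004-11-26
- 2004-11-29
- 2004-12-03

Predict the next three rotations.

2004-12-06, 2004-12-10, 2004-12-13

The gap pattern 4, 3, 4, 3, 4 repeats every 2 events.
These are the Mondays and Fridays of each week.
Next Monday: 2004-12-06.
The following Friday is 2004-12-10.
Next Monday: 2004-12-13.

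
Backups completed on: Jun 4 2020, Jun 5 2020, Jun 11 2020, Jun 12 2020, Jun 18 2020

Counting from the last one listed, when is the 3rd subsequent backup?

Jun 26 2020

The gap pattern 1, 6, 1, 6 repeats every 2 events.
These are the Thursdays and Fridays of each week.
The following Friday is Jun 19 2020.
Next Thursday: Jun 25 2020.
Next Friday: Jun 26 2020.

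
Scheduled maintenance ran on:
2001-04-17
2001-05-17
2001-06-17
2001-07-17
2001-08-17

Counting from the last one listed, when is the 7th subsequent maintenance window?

Each date is the 17th; the gaps (30, 31, 30, 31) track the month lengths.
The rule is the 17th of each month.
September 2001: 2001-09-17.
Next: October 2001 → 2001-10-17.
November 2001: 2001-11-17.
Next: December 2001 → 2001-12-17.
January 2002: 2002-01-17.
Next: February 2002 → 2002-02-17.
March 2002: 2002-03-17.

2002-03-17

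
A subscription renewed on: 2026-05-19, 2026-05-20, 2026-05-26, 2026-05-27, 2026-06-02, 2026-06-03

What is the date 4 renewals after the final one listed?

2026-06-17

The gap pattern 1, 6, 1, 6, 1 repeats every 2 events.
These are the Tuesdays and Wednesdays of each week.
Next Tuesday: 2026-06-09.
Next Wednesday: 2026-06-10.
The following Tuesday is 2026-06-16.
Next Wednesday: 2026-06-17.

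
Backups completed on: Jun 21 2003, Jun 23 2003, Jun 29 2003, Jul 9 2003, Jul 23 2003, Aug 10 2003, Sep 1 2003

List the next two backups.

Sep 27 2003, Oct 27 2003

Gaps: 2, 6, 10, 14, 18, 22 days — each gap is 4 larger than the previous one.
Next gap: 26 days. Sep 1 2003 + 26 days = Sep 27 2003.
Next gap: 30 days. Sep 27 2003 + 30 days = Oct 27 2003.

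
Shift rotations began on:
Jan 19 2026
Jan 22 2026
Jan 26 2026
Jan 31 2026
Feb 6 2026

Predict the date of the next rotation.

Intervals are 3, 4, 5, 6 days — an arithmetic progression with common difference 1.
Next gap: 7 days. Feb 6 2026 + 7 days = Feb 13 2026.

Feb 13 2026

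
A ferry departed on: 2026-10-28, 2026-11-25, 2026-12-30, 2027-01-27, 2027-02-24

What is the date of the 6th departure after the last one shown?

All Wednesdays; the gaps (28, 35, 28, 28) vary with month length.
This is the last Wednesday of each month.
March 2027 ends with Wednesday 2027-03-31.
April 2027 ends with Wednesday 2027-04-28.
Last Wednesday of May 2027: 2027-05-26.
June 2027 ends with Wednesday 2027-06-30.
Last Wednesday of July 2027: 2027-07-28.
August 2027 ends with Wednesday 2027-08-25.

2027-08-25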